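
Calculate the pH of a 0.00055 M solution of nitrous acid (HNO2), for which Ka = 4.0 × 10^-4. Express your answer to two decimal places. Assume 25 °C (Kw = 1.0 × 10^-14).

pH = 3.51

HNO2 ⇌ NO2- + H+
From the ICE table, Ka = [H+]²/(0.00055 − [H+]) = 4.0 × 10^-4.
The 5% rule fails; solving [H+]² + Ka·[H+] − Ka·C₀ = 0 exactly:
[H+] = (−Ka + √(Ka² + 4·Ka·C₀))/2 = 3.10 × 10^-4 M
pH = −log[H+] = −log(3.10 × 10^-4) = 3.51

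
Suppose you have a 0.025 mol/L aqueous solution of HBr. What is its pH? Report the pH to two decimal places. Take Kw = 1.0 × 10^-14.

HBr is a strong acid and dissociates completely, so [H+] = 0.025 M.
pH = -log(0.025) = 1.60

pH = 1.60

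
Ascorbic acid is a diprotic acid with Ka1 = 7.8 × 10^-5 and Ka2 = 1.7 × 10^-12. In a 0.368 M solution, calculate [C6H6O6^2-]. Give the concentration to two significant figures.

First ionization gives [H+] ≈ [HC6H6O6-] = 5.36 × 10^-3 M.
Second step: Ka2 = [H+][C6H6O6^2-]/[HC6H6O6-] ≈ [C6H6O6^2-] (since [H+] ≈ [HC6H6O6-]).
So [C6H6O6^2-] ≈ Ka2.

1.7 × 10^-12 M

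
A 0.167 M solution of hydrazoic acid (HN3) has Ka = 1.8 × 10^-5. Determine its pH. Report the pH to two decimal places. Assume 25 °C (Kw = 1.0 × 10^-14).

HN3 ⇌ N3- + H+
Ka = [H+]²/(0.167 − [H+]) = 1.8 × 10^-5
Assume [H+] ≪ 0.167: [H+] ≈ √(1.8 × 10^-5 × 0.167) = 1.73 × 10^-3 M
pH = −log[H+] = −log(1.73 × 10^-3) = 2.76

pH = 2.76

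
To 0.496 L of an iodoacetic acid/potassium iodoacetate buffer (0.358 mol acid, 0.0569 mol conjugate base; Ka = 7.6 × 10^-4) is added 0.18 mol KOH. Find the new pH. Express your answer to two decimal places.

pH = 3.24

After neutralization: n(ICH2COOH) = 0.178 mol, n(ICH2COO-) = 0.237 mol.
pKa = −log(7.6 × 10^-4) = 3.119
pH = pKa + log([A⁻]/[HA]) = 3.119 + log(0.237/0.178) = 3.119 +0.124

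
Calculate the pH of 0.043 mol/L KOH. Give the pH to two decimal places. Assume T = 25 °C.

pH = 12.63

KOH is a strong base; [OH-] = 0.043 M.
pOH = -log(0.043) = 1.37
pH = 14.00 - 1.37 = 12.63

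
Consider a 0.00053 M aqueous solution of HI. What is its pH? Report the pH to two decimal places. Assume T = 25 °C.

pH = 3.28

HI is a strong acid and dissociates completely, so [H+] = 0.00053 M.
pH = -log(0.00053) = 3.28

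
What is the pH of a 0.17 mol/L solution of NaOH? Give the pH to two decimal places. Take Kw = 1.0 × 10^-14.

NaOH is a strong base; [OH-] = 0.17 M.
pOH = -log(0.17) = 0.77
pH = 14.00 - 0.77 = 13.23

pH = 13.23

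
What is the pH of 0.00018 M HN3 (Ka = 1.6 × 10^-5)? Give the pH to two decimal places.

pH = 4.33

HN3 ⇌ N3- + H+
Ka = [H+]²/(0.00018 − [H+]) = 1.6 × 10^-5
The 5% rule fails; solving [H+]² + Ka·[H+] − Ka·C₀ = 0 exactly:
[H+] = (−Ka + √(Ka² + 4·Ka·C₀))/2 = 4.63 × 10^-5 M
pH = −log(4.63 × 10^-5) = 4.33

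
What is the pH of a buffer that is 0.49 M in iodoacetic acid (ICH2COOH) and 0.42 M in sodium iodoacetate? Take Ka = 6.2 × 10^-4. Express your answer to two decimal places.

pKa = −log(6.2 × 10^-4) = 3.208
Using pH = pKa + log([base]/[acid]) with [base]/[acid] = 0.42/0.49:
pH = 3.208 + (-0.067) = 3.14

pH = 3.14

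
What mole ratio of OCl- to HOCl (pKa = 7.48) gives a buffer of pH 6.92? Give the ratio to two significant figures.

pH = pKa + log(r) ⇒ log(r) = 6.92 − 7.48 = -0.56
r = [OCl-]/[HOCl] = 10^(-0.56) = 0.275

ratio = 0.28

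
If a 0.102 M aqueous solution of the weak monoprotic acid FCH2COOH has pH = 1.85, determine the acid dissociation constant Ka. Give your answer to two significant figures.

[H+] = 10^(-1.85) = 1.41 × 10^-2 M
At equilibrium [HA] = 0.102 − 1.41 × 10^-2 = 8.79 × 10^-2 M
Ka = [H+][A-]/[HA] = (1.41 × 10^-2)² / 8.79 × 10^-2 = 2.3 × 10^-3

Ka = 2.3 × 10^-3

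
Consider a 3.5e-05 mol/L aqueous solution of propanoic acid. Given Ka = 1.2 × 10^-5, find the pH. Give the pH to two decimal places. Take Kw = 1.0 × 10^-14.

pH = 4.81

CH3CH2COOH ⇌ CH3CH2COO- + H+
From the ICE table, Ka = [H+]²/(3.5e-05 − [H+]) = 1.2 × 10^-5.
Here C₀/Ka ≈ 2.92, so the small-[H+] approximation fails. Use the quadratic:
[H+] = (−Ka + √(Ka² + 4·Ka·C₀))/2 = 1.54 × 10^-5 M
pH = −log[H+] = −log(1.54 × 10^-5) = 4.81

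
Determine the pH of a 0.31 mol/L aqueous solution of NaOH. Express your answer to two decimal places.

NaOH is a strong base; [OH-] = 0.31 M.
pOH = -log(0.31) = 0.51
pH = 14.00 - 0.51 = 13.49

pH = 13.49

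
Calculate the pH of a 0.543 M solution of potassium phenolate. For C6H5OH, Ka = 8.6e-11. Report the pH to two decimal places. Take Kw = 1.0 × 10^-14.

pH = 11.90

C6H5O- is the conjugate base of the weak acid C6H5OH.
Kb = Kw/Ka = 1.0×10^-14 / 8.6 × 10^-11 = 1.16 × 10^-4
Kb = [OH-]²/(0.543 − [OH-]) = 1.16 × 10^-4
Neglecting [OH-] in the denominator: [OH-] = √(1.16 × 10^-4 × 0.543) = 7.94 × 10^-3 M
([OH-]/C₀ = 1.5% < 5%, so the approximation holds.)
pOH = 2.10, so pH = 14.00 − pOH = 11.90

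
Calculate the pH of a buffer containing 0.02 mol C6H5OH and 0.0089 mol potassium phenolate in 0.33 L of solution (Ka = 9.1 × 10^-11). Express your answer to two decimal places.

pKa = −log(9.1 × 10^-11) = 10.041
pH = pKa + log([A⁻]/[HA]) = 10.041 + log(0.0089/0.02)
pH = 10.041 + (-0.352) = 9.69

pH = 9.69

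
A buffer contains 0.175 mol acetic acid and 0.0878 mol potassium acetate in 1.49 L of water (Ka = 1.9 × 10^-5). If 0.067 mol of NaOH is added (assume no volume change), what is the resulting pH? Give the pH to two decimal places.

pH = 4.88

OH- converts CH3COOH to CH3COO-: CH3COOH → 0.108 mol, CH3COO- → 0.155 mol.
pKa = −log(1.9 × 10^-5) = 4.721
pH = pKa + log([A⁻]/[HA]) = 4.721 + log(0.155/0.108) = 4.721 +0.157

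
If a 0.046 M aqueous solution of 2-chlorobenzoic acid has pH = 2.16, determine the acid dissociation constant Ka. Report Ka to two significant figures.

[H+] = 10^(-2.16) = 6.92 × 10^-3 M
At equilibrium [HA] = 0.046 − 6.92 × 10^-3 = 3.91 × 10^-2 M
Ka = [H+][A-]/[HA] = (6.92 × 10^-3)² / 3.91 × 10^-2 = 1.2 × 10^-3

Ka = 1.2 × 10^-3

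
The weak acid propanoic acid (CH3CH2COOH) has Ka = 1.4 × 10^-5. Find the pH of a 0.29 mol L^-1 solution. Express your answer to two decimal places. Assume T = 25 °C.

CH3CH2COOH ⇌ CH3CH2COO- + H+
Let x = [H+] at equilibrium. Ka = x²/(0.29 − x).
Assume x ≪ 0.29: x ≈ √(1.4 × 10^-5 × 0.29) = 2.01 × 10^-3 M
Check: 0.69% ionized — well under 5%, approximation valid.
pH = −log(2.01 × 10^-3) = 2.70

pH = 2.70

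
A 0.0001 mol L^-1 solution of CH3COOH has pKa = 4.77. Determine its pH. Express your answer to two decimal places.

pH = 4.47

CH3COOH ⇌ CH3COO- + H+
Ka = 10^(−4.77) = 1.70 × 10^-5
From the ICE table, Ka = [H+]²/(0.0001 − [H+]) = 1.70 × 10^-5.
[H+] is not negligible relative to C₀; solve [H+]² + 1.7e-05·[H+] − 1.7e-09 = 0.
[H+] = (−Ka + √(Ka² + 4·Ka·C₀))/2 = 3.36 × 10^-5 M
pH = −log[H+] = −log(3.36 × 10^-5) = 4.47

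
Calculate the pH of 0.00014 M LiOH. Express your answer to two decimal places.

pH = 10.15

LiOH is a strong base; [OH-] = 0.00014 M.
pOH = -log(0.00014) = 3.85
pH = 14.00 - 3.85 = 10.15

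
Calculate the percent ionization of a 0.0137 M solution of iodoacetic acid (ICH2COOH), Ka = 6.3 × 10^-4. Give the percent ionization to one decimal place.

19.3%

ICH2COOH ⇌ ICH2COO- + H+; let x = [H+] at equilibrium.
Ka = x²/(C₀ − x); solving the quadratic gives x = 2.64 × 10^-3 M.
Fraction ionized = 2.64 × 10^-3 / 0.0137 = 0.1927 → 19.3%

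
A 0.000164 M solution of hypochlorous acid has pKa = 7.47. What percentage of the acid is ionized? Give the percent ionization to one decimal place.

1.4%

HOCl ⇌ OCl- + H+; let x = [H+] at equilibrium.
Ka = 10^(−7.47) = 3.39 × 10^-8
x ≈ √(Ka·C₀) = √(3.39 × 10^-8 × 0.000164) = 2.36 × 10^-6 M
Fraction ionized = 2.36 × 10^-6 / 0.000164 = 0.0144 → 1.4%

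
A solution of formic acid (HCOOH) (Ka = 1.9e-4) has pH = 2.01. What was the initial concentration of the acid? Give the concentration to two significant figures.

C₀ = 5.1 × 10^-1 M

[H+] = 10^(-2.01) = 9.77 × 10^-3 M = x
Ka = x²/(C₀ − x) ⇒ C₀ = x + x²/Ka
C₀ = 9.77 × 10^-3 + (9.77 × 10^-3)²/(1.9 × 10^-4) = 5.12 × 10^-1 M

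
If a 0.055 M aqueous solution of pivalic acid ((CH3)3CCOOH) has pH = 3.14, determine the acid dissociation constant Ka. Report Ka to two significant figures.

[H+] = 10^(-3.14) = 7.24 × 10^-4 M
At equilibrium [HA] = 0.055 − 7.24 × 10^-4 = 5.43 × 10^-2 M
Ka = [H+][A-]/[HA] = (7.24 × 10^-4)² / 5.43 × 10^-2 = 9.7 × 10^-6

Ka = 9.7 × 10^-6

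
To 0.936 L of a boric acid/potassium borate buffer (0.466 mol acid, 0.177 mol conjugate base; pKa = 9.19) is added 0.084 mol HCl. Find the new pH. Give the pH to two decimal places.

After neutralization: n(B(OH)3) = 0.55 mol, n(B(OH)4-) = 0.093 mol.
Henderson–Hasselbalch with mole ratio 0.093/0.55: pH = 9.19 + (-0.772)

pH = 8.42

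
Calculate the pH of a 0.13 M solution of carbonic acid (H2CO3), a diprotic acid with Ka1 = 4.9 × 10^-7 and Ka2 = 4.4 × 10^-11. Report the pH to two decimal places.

Since Ka1 ≫ Ka2, the first ionization dominates [H+].
Ka1 = x²/(0.13 − x) = 4.9 × 10^-7
x ≈ √(4.9 × 10^-7 × 0.13) = 2.52 × 10^-4 M
pH = −log(2.52 × 10^-4) = 3.60

pH = 3.60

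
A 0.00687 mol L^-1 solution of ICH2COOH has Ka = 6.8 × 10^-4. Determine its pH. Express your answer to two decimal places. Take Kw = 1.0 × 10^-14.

ICH2COOH ⇌ ICH2COO- + H+
Ka = x²/(0.00687 − x) = 6.8 × 10^-4
Here C₀/Ka ≈ 10.1, so the small-x approximation fails. Use the quadratic:
x = (−Ka + √(Ka² + 4·Ka·C₀))/2 = 1.85 × 10^-3 M
pH = −log(1.85 × 10^-3) = 2.73

pH = 2.73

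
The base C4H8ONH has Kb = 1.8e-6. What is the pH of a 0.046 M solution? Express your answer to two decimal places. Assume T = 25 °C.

C4H8ONH + H2O ⇌ C4H8ONH2+ + OH-
From the ICE table, Kb = [OH-]²/(0.046 − [OH-]) = 1.8 × 10^-6.
Neglecting [OH-] in the denominator: [OH-] = √(1.8 × 10^-6 × 0.046) = 2.88 × 10^-4 M
Check: 0.63% ionized — well under 5%, approximation valid.
pOH = 3.54, so pH = 14.00 − pOH = 10.46

pH = 10.46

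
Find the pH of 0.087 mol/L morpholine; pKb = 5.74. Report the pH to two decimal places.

pH = 10.60

C4H8ONH + H2O ⇌ C4H8ONH2+ + OH-
Kb = 10^(−5.74) = 1.82 × 10^-6
From the ICE table, Kb = x²/(0.087 − x) = 1.82 × 10^-6.
Assume x ≪ 0.087: x ≈ √(1.82 × 10^-6 × 0.087) = 3.98 × 10^-4 M
Check: 0.46% ionized — well under 5%, approximation valid.
pOH = 3.40, so pH = 14.00 − pOH = 10.60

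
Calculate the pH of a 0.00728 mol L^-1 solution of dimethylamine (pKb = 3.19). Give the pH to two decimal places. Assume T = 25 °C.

pH = 11.27

(CH3)2NH + H2O ⇌ (CH3)2NH2+ + OH-
Kb = 10^(−3.19) = 6.46 × 10^-4
Kb = [OH-]²/(0.00728 − [OH-]) = 6.46 × 10^-4
The 5% rule fails; solving [OH-]² + Kb·[OH-] − Kb·C₀ = 0 exactly:
[OH-] = [−0.000646 + √(0.000646² + 1.88e-05)]/2 = 1.87 × 10^-3 M
pOH = −log(1.87 × 10^-3) = 2.73; pH = 14.00 − 2.73 = 11.27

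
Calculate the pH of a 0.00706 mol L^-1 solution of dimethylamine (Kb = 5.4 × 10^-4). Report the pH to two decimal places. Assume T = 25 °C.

(CH3)2NH + H2O ⇌ (CH3)2NH2+ + OH-
Kb = [OH-]²/(0.00706 − [OH-]) = 5.4 × 10^-4
[OH-] is not negligible relative to C₀; solve [OH-]² + 0.00054·[OH-] − 3.81e-06 = 0.
[OH-] = (−Kb + √(Kb² + 4·Kb·C₀))/2 = 1.70 × 10^-3 M
pOH = −log(1.70 × 10^-3) = 2.77; pH = 14.00 − 2.77 = 11.23

pH = 11.23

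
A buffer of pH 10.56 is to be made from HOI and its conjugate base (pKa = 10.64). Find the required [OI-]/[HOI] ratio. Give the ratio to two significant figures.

pH = pKa + log(r) ⇒ log(r) = 10.56 − 10.64 = -0.08
r = [OI-]/[HOI] = 10^(-0.08) = 0.832

ratio = 0.83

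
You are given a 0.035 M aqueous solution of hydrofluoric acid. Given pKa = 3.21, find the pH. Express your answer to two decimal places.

pH = 2.36

HF ⇌ F- + H+
Ka = 10^(−3.21) = 6.17 × 10^-4
From the ICE table, Ka = [H+]²/(0.035 − [H+]) = 6.17 × 10^-4.
The 5% rule fails; solving [H+]² + Ka·[H+] − Ka·C₀ = 0 exactly:
[H+] = (−Ka + √(Ka² + 4·Ka·C₀))/2 = 4.35 × 10^-3 M
pH = −log(4.35 × 10^-3) = 2.36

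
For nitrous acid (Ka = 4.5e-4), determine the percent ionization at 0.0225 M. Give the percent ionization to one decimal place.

HNO2 ⇌ NO2- + H+; let x = [H+] at equilibrium.
Ka = x²/(C₀ − x); solving the quadratic gives x = 2.96 × 10^-3 M.
% ionization = x/C₀ × 100% = 2.96 × 10^-3/0.0225 × 100% = 13.2%

13.2%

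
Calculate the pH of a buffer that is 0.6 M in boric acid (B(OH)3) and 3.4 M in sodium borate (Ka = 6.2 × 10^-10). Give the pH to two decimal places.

pKa = −log(6.2 × 10^-10) = 9.208
pH = pKa + log([A⁻]/[HA]) = 9.208 + log(3.4/0.6)
pH = 9.208 + (+0.753) = 9.96

pH = 9.96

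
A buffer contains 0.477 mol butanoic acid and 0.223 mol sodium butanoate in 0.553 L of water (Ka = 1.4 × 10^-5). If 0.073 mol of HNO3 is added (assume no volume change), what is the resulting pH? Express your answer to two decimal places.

Added H+ converts CH3(CH2)2COO- to CH3(CH2)2COOH: CH3(CH2)2COOH → 0.55 mol, CH3(CH2)2COO- → 0.15 mol.
pKa = −log(1.4 × 10^-5) = 4.854
pH = pKa + log([A⁻]/[HA]) = 4.854 + log(0.15/0.55) = 4.854 -0.564

pH = 4.29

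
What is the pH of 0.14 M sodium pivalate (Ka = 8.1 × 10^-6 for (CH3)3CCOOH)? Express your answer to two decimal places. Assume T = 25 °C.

pH = 9.12

(CH3)3CCOO- is the conjugate base of the weak acid (CH3)3CCOOH.
Kb = Kw/Ka = 1.0×10^-14 / 8.1 × 10^-6 = 1.23 × 10^-9
From the ICE table, Kb = [OH-]²/(0.14 − [OH-]) = 1.23 × 10^-9.
Since Kb ≪ C₀, [OH-] ≈ √(Kb·C₀) = 1.31 × 10^-5 M.
([OH-]/C₀ = 0.0094% < 5%, so the approximation holds.)
pOH = 4.88, so pH = 14.00 − pOH = 9.12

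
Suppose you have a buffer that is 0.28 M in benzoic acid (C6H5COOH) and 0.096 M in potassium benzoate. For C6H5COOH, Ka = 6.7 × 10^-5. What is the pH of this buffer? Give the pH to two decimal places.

pH = 3.71

pKa = −log(6.7 × 10^-5) = 4.174
pH = pKa + log([A⁻]/[HA]) = 4.174 + log(0.096/0.28)
pH = 4.174 + (-0.465) = 3.71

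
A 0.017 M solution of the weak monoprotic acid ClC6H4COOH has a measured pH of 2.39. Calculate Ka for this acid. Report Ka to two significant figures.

Ka = 1.3 × 10^-3

[H+] = 10^(-2.39) = 4.07 × 10^-3 M
At equilibrium [HA] = 0.017 − 4.07 × 10^-3 = 1.29 × 10^-2 M
Ka = [H+][A-]/[HA] = (4.07 × 10^-3)² / 1.29 × 10^-2 = 1.3 × 10^-3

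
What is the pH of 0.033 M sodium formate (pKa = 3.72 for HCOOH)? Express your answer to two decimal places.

pH = 8.12

HCOO- is the conjugate base of the weak acid HCOOH.
Ka = 10^(−3.72) = 1.91 × 10^-4
Kb = Kw/Ka = 1.0×10^-14 / 1.91 × 10^-4 = 5.24 × 10^-11
From the ICE table, Kb = x²/(0.033 − x) = 5.24 × 10^-11.
Neglecting x in the denominator: x = √(5.24 × 10^-11 × 0.033) = 1.31 × 10^-6 M
pOH = 5.88, so pH = 14.00 − pOH = 8.12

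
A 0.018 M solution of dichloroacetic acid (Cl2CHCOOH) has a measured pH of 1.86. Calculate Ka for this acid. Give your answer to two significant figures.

[H+] = 10^(-1.86) = 1.38 × 10^-2 M
At equilibrium [HA] = 0.018 − 1.38 × 10^-2 = 4.20 × 10^-3 M
Ka = [H+][A-]/[HA] = (1.38 × 10^-2)² / 4.20 × 10^-3 = 4.5 × 10^-2

Ka = 4.5 × 10^-2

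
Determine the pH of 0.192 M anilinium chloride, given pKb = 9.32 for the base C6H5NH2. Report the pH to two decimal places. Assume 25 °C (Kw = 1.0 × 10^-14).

C6H5NH3+ is the conjugate acid of the weak base C6H5NH2.
Kb = 10^(−9.32) = 4.79 × 10^-10
Ka = Kw/Kb = 1.0×10^-14 / 4.79 × 10^-10 = 2.09 × 10^-5
Ka = [H+]²/(0.192 − [H+]) = 2.09 × 10^-5
Since Ka ≪ C₀, [H+] ≈ √(Ka·C₀) = 2.00 × 10^-3 M.
Check: 1% ionized — well under 5%, approximation valid.
pH = −log[H+] = −log(2.00 × 10^-3) = 2.70

pH = 2.70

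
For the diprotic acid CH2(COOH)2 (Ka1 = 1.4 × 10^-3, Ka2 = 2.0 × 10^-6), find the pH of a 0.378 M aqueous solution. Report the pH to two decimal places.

Ka1 ≫ Ka2, so treat the first dissociation as the only significant source of H+.
Ka1 = x²/(0.378 − x) = 1.4 × 10^-3
Solving the quadratic: x = (−Ka1 + √(Ka1² + 4·Ka1·C₀))/2 = 2.23 × 10^-2 M
pH = −log(2.23 × 10^-2) = 1.65

pH = 1.65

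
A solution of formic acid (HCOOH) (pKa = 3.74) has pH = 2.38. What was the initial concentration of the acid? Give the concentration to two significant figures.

[H+] = 10^(-2.38) = 4.17 × 10^-3 M = x
Ka = 10^(−3.74) = 1.82 × 10^-4
Ka = x²/(C₀ − x) ⇒ C₀ = x + x²/Ka
C₀ = 4.17 × 10^-3 + (4.17 × 10^-3)²/(1.82 × 10^-4) = 9.97 × 10^-2 M

C₀ = 1.0 × 10^-1 M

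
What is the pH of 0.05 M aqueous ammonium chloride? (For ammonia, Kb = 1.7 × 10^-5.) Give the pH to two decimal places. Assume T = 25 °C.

pH = 5.27

NH4+ is the conjugate acid of the weak base NH3.
Ka = Kw/Kb = 1.0×10^-14 / 1.7 × 10^-5 = 5.88 × 10^-10
From the ICE table, Ka = [H+]²/(0.05 − [H+]) = 5.88 × 10^-10.
Neglecting [H+] in the denominator: [H+] = √(5.88 × 10^-10 × 0.05) = 5.42 × 10^-6 M
([H+]/C₀ = 0.011% < 5%, so the approximation holds.)
pH = −log[H+] = −log(5.42 × 10^-6) = 5.27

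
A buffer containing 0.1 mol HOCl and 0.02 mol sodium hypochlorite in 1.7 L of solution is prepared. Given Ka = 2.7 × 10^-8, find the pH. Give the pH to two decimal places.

pH = 6.87

pKa = −log(2.7 × 10^-8) = 7.569
Using pH = pKa + log([base]/[acid]) with [base]/[acid] = 0.02/0.1:
pH = 7.569 + (-0.699) = 6.87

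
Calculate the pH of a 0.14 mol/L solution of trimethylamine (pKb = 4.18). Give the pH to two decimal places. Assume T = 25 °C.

(CH3)3N + H2O ⇌ (CH3)3NH+ + OH-
Kb = 10^(−4.18) = 6.61 × 10^-5
From the ICE table, Kb = x²/(0.14 − x) = 6.61 × 10^-5.
Neglecting x in the denominator: x = √(6.61 × 10^-5 × 0.14) = 3.04 × 10^-3 M
Check: 2.2% ionized — well under 5%, approximation valid.
pOH = −log(3.04 × 10^-3) = 2.52; pH = 14.00 − 2.52 = 11.48

pH = 11.48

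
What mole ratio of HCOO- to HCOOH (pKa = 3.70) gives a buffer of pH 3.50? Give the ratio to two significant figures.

ratio = 0.63

pH = pKa + log(r) ⇒ log(r) = 3.50 − 3.70 = -0.20
r = [HCOO-]/[HCOOH] = 10^(-0.20) = 0.631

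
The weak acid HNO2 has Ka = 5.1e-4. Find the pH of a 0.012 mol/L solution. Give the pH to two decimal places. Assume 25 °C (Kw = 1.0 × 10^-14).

HNO2 ⇌ NO2- + H+
From the ICE table, Ka = x²/(0.012 − x) = 5.1 × 10^-4.
The 5% rule fails; solving x² + Ka·x − Ka·C₀ = 0 exactly:
x = [−0.00051 + √(0.00051² + 2.45e-05)]/2 = 2.23 × 10^-3 M
pH = −log[H+] = −log(2.23 × 10^-3) = 2.65

pH = 2.65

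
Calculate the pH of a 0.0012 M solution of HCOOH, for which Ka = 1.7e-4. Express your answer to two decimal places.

HCOOH ⇌ HCOO- + H+
Ka = [H+]²/(0.0012 − [H+]) = 1.7 × 10^-4
Here C₀/Ka ≈ 7.06, so the small-[H+] approximation fails. Use the quadratic:
[H+] = (−Ka + √(Ka² + 4·Ka·C₀))/2 = 3.75 × 10^-4 M
pH = −log[H+] = −log(3.75 × 10^-4) = 3.43

pH = 3.43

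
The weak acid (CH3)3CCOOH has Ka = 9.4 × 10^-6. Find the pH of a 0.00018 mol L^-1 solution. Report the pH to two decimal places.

(CH3)3CCOOH ⇌ (CH3)3CCOO- + H+
From the ICE table, Ka = [H+]²/(0.00018 − [H+]) = 9.4 × 10^-6.
Here C₀/Ka ≈ 19.1, so the small-[H+] approximation fails. Use the quadratic:
[H+] = [−9.4e-06 + √(9.4e-06² + 6.77e-09)]/2 = 3.67 × 10^-5 M
pH = −log[H+] = −log(3.67 × 10^-5) = 4.44

pH = 4.44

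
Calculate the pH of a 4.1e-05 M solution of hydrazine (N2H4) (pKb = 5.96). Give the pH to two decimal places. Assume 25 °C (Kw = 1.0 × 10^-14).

pH = 8.79

N2H4 + H2O ⇌ N2H5+ + OH-
Kb = 10^(−5.96) = 1.10 × 10^-6
Kb = x²/(4.1e-05 − x) = 1.10 × 10^-6
x is not negligible relative to C₀; solve x² + 1.1e-06·x − 4.51e-11 = 0.
x = (−Kb + √(Kb² + 4·Kb·C₀))/2 = 6.19 × 10^-6 M
pOH = −log(6.19 × 10^-6) = 5.21; pH = 14.00 − 5.21 = 8.79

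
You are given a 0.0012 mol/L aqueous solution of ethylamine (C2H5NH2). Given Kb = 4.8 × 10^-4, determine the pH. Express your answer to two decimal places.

C2H5NH2 + H2O ⇌ C2H5NH3+ + OH-
Kb = x²/(0.0012 − x) = 4.8 × 10^-4
Here C₀/Kb ≈ 2.5, so the small-x approximation fails. Use the quadratic:
x = [−0.00048 + √(0.00048² + 2.3e-06)]/2 = 5.56 × 10^-4 M
pOH = −log(5.56 × 10^-4) = 3.25; pH = 14.00 − 3.25 = 10.75

pH = 10.75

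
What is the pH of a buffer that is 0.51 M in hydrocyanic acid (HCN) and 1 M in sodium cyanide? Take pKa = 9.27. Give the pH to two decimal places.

pH = pKa + log([A⁻]/[HA]) = 9.27 + log(1/0.51)
pH = 9.27 + (+0.292) = 9.56

pH = 9.56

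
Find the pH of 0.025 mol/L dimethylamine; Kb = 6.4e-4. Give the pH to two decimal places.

(CH3)2NH + H2O ⇌ (CH3)2NH2+ + OH-
Kb = [OH-]²/(0.025 − [OH-]) = 6.4 × 10^-4
The 5% rule fails; solving [OH-]² + Kb·[OH-] − Kb·C₀ = 0 exactly:
[OH-] = [−0.00064 + √(0.00064² + 6.4e-05)]/2 = 3.69 × 10^-3 M
pOH = 2.43, so pH = 14.00 − pOH = 11.57

pH = 11.57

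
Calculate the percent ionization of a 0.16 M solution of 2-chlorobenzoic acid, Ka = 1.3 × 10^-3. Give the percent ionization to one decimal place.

8.6%

ClC6H4COOH ⇌ ClC6H4COO- + H+; let x = [H+] at equilibrium.
Ka = x²/(C₀ − x); solving the quadratic gives x = 1.38 × 10^-2 M.
Fraction ionized = 1.38 × 10^-2 / 0.16 = 0.0862 → 8.6%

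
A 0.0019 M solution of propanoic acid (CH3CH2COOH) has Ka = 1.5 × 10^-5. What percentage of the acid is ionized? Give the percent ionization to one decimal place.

8.5%

CH3CH2COOH ⇌ CH3CH2COO- + H+; let x = [H+] at equilibrium.
Ka = x²/(C₀ − x); solving the quadratic gives x = 1.61 × 10^-4 M.
% ionization = x/C₀ × 100% = 1.61 × 10^-4/0.0019 × 100% = 8.5%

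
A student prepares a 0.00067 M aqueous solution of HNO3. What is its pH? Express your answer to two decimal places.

HNO3 is a strong acid and dissociates completely, so [H+] = 0.00067 M.
pH = -log(0.00067) = 3.17

pH = 3.17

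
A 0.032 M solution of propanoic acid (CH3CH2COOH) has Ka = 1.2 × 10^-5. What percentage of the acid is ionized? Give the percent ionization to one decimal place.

1.9%

CH3CH2COOH ⇌ CH3CH2COO- + H+; let x = [H+] at equilibrium.
x ≈ √(Ka·C₀) = √(1.2 × 10^-5 × 0.032) = 6.20 × 10^-4 M
% ionization = x/C₀ × 100% = 6.20 × 10^-4/0.032 × 100% = 1.9%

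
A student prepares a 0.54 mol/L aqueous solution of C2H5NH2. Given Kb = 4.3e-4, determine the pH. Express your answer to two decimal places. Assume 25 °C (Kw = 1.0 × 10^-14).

pH = 12.18

C2H5NH2 + H2O ⇌ C2H5NH3+ + OH-
Kb = x²/(0.54 − x) = 4.3 × 10^-4
Neglecting x in the denominator: x = √(4.3 × 10^-4 × 0.54) = 1.52 × 10^-2 M
pOH = 1.82, so pH = 14.00 − pOH = 12.18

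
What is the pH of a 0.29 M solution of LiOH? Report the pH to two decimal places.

LiOH is a strong base; [OH-] = 0.29 M.
pOH = -log(0.29) = 0.54
pH = 14.00 - 0.54 = 13.46

pH = 13.46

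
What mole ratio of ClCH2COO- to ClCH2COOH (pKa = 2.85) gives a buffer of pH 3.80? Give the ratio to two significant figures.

ratio = 8.9

pH = pKa + log(r) ⇒ log(r) = 3.80 − 2.85 = +0.95
r = [ClCH2COO-]/[ClCH2COOH] = 10^(+0.95) = 8.91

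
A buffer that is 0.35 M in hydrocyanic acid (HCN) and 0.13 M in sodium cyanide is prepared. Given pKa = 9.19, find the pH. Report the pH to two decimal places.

pH = 8.76

pH = pKa + log([A⁻]/[HA]) = 9.19 + log(0.13/0.35)
pH = 9.19 + (-0.430) = 8.76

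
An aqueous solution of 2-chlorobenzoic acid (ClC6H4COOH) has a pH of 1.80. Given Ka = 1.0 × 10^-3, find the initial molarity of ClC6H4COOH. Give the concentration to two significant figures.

C₀ = 2.7 × 10^-1 M

[H+] = 10^(-1.80) = 1.58 × 10^-2 M = x
Ka = x²/(C₀ − x) ⇒ C₀ = x + x²/Ka
C₀ = 1.58 × 10^-2 + (1.58 × 10^-2)²/(1.0 × 10^-3) = 2.65 × 10^-1 M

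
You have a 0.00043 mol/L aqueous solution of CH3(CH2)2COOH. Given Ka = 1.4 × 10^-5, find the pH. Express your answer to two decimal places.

pH = 4.15

CH3(CH2)2COOH ⇌ CH3(CH2)2COO- + H+
From the ICE table, Ka = x²/(0.00043 − x) = 1.4 × 10^-5.
x is not negligible relative to C₀; solve x² + 1.4e-05·x − 6.02e-09 = 0.
x = (−Ka + √(Ka² + 4·Ka·C₀))/2 = 7.09 × 10^-5 M
pH = −log(7.09 × 10^-5) = 4.15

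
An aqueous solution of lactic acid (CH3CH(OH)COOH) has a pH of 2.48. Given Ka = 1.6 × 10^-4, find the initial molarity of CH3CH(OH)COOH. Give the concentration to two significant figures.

C₀ = 7.2 × 10^-2 M

[H+] = 10^(-2.48) = 3.31 × 10^-3 M = x
Ka = x²/(C₀ − x) ⇒ C₀ = x + x²/Ka
C₀ = 3.31 × 10^-3 + (3.31 × 10^-3)²/(1.6 × 10^-4) = 7.18 × 10^-2 M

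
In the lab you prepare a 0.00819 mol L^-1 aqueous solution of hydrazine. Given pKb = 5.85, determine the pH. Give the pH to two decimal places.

N2H4 + H2O ⇌ N2H5+ + OH-
Kb = 10^(−5.85) = 1.41 × 10^-6
From the ICE table, Kb = [OH-]²/(0.00819 − [OH-]) = 1.41 × 10^-6.
Assume [OH-] ≪ 0.00819: [OH-] ≈ √(1.41 × 10^-6 × 0.00819) = 1.07 × 10^-4 M
Check: 1.3% ionized — well under 5%, approximation valid.
pOH = −log(1.07 × 10^-4) = 3.97; pH = 14.00 − 3.97 = 10.03

pH = 10.03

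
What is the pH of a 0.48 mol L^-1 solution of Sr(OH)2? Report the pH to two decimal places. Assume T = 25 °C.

pH = 13.98

Sr(OH)2 is a strong base (each formula unit releases 2 OH-); [OH-] = 0.96 M.
pOH = -log(0.96) = 0.02
pH = 14.00 - 0.02 = 13.98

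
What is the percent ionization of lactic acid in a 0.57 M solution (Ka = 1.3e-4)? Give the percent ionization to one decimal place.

CH3CH(OH)COOH ⇌ CH3CH(OH)COO- + H+; let x = [H+] at equilibrium.
x ≈ √(Ka·C₀) = √(1.3 × 10^-4 × 0.57) = 8.61 × 10^-3 M
Fraction ionized = 8.61 × 10^-3 / 0.57 = 0.0151 → 1.5%

1.5%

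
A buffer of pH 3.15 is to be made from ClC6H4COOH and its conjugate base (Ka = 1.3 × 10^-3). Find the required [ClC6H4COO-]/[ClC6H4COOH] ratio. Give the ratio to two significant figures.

ratio = 1.8

pKa = -log(1.3 × 10^-3) = 2.886
pH = pKa + log(r) ⇒ log(r) = 3.15 − 2.886 = +0.264
r = [ClC6H4COO-]/[ClC6H4COOH] = 10^(+0.264) = 1.84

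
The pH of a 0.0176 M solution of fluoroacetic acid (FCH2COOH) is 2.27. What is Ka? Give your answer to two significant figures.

[H+] = 10^(-2.27) = 5.37 × 10^-3 M
At equilibrium [HA] = 0.0176 − 5.37 × 10^-3 = 1.22 × 10^-2 M
Ka = [H+][A-]/[HA] = (5.37 × 10^-3)² / 1.22 × 10^-2 = 2.4 × 10^-3

Ka = 2.4 × 10^-3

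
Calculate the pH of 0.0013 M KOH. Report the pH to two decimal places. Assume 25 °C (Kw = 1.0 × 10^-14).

KOH is a strong base; [OH-] = 0.0013 M.
pOH = -log(0.0013) = 2.89
pH = 14.00 - 2.89 = 11.11

pH = 11.11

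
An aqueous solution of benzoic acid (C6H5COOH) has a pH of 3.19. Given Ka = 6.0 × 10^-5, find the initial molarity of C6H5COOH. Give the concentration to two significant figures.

C₀ = 7.6 × 10^-3 M

[H+] = 10^(-3.19) = 6.46 × 10^-4 M = x
Ka = x²/(C₀ − x) ⇒ C₀ = x + x²/Ka
C₀ = 6.46 × 10^-4 + (6.46 × 10^-4)²/(6.0 × 10^-5) = 7.60 × 10^-3 M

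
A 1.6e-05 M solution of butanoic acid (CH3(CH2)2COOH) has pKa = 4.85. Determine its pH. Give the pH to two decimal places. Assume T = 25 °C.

pH = 5.02

CH3(CH2)2COOH ⇌ CH3(CH2)2COO- + H+
Ka = 10^(−4.85) = 1.41 × 10^-5
Ka = x²/(1.6e-05 − x) = 1.41 × 10^-5
Here C₀/Ka ≈ 1.13, so the small-x approximation fails. Use the quadratic:
x = (−Ka + √(Ka² + 4·Ka·C₀))/2 = 9.54 × 10^-6 M
pH = −log[H+] = −log(9.54 × 10^-6) = 5.02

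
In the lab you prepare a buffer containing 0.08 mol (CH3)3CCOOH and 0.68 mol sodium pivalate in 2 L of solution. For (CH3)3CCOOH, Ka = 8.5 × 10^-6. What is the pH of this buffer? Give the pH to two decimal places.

pH = 6.00

pKa = −log(8.5 × 10^-6) = 5.071
Using pH = pKa + log([base]/[acid]) with [base]/[acid] = 0.68/0.08:
pH = 5.071 + (+0.929) = 6.00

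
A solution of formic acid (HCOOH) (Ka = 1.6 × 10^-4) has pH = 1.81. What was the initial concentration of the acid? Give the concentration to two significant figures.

[H+] = 10^(-1.81) = 1.55 × 10^-2 M = x
Ka = x²/(C₀ − x) ⇒ C₀ = x + x²/Ka
C₀ = 1.55 × 10^-2 + (1.55 × 10^-2)²/(1.6 × 10^-4) = 1.52 M

C₀ = 1.5 M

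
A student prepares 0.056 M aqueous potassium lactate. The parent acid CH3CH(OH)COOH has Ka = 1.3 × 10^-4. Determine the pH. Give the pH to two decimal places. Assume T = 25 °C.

pH = 8.32

CH3CH(OH)COO- is the conjugate base of the weak acid CH3CH(OH)COOH.
Kb = Kw/Ka = 1.0×10^-14 / 1.3 × 10^-4 = 7.69 × 10^-11
Kb = [OH-]²/(0.056 − [OH-]) = 7.69 × 10^-11
Assume [OH-] ≪ 0.056: [OH-] ≈ √(7.69 × 10^-11 × 0.056) = 2.08 × 10^-6 M
pOH = 5.68, so pH = 14.00 − pOH = 8.32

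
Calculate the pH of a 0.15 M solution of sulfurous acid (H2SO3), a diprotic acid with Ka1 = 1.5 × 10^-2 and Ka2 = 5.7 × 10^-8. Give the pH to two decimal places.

pH = 1.39

Ka1 ≫ Ka2, so treat the first dissociation as the only significant source of H+.
Ka1 = x²/(0.15 − x) = 1.5 × 10^-2
Solving the quadratic: x = (−Ka1 + √(Ka1² + 4·Ka1·C₀))/2 = 4.05 × 10^-2 M
pH = −log(4.05 × 10^-2) = 1.39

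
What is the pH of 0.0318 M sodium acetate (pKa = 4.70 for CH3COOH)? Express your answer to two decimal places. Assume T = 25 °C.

CH3COO- is the conjugate base of the weak acid CH3COOH.
Ka = 10^(−4.70) = 2.00 × 10^-5
Kb = Kw/Ka = 1.0×10^-14 / 2.00 × 10^-5 = 5.00 × 10^-10
From the ICE table, Kb = x²/(0.0318 − x) = 5.00 × 10^-10.
Neglecting x in the denominator: x = √(5.00 × 10^-10 × 0.0318) = 3.99 × 10^-6 M
Check: 0.013% ionized — well under 5%, approximation valid.
pOH = −log(3.99 × 10^-6) = 5.40; pH = 14.00 − 5.40 = 8.60

pH = 8.60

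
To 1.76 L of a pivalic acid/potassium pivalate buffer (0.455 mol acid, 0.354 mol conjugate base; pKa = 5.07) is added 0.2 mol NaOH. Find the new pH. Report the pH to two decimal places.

pH = 5.41

OH- converts (CH3)3CCOOH to (CH3)3CCOO-: (CH3)3CCOOH → 0.255 mol, (CH3)3CCOO- → 0.554 mol.
pH = pKa + log([A⁻]/[HA]) = 5.07 + log(0.554/0.255) = 5.07 +0.337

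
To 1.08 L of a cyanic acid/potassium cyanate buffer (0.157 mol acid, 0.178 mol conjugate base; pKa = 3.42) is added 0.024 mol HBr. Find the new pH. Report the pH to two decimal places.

pH = 3.35

Added H+ converts OCN- to HOCN: HOCN → 0.181 mol, OCN- → 0.154 mol.
Henderson–Hasselbalch with mole ratio 0.154/0.181: pH = 3.42 + (-0.070)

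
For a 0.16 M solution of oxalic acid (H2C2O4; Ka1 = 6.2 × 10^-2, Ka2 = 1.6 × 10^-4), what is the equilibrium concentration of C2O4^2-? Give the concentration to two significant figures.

1.6 × 10^-4 M

First ionization gives [H+] ≈ [HC2O4-] = 7.33 × 10^-2 M.
Second step: Ka2 = [H+][C2O4^2-]/[HC2O4-] ≈ [C2O4^2-] (since [H+] ≈ [HC2O4-]).
So [C2O4^2-] ≈ Ka2.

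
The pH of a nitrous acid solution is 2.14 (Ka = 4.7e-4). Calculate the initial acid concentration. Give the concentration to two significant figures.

[H+] = 10^(-2.14) = 7.24 × 10^-3 M = x
Ka = x²/(C₀ − x) ⇒ C₀ = x + x²/Ka
C₀ = 7.24 × 10^-3 + (7.24 × 10^-3)²/(4.7 × 10^-4) = 1.19 × 10^-1 M

C₀ = 1.2 × 10^-1 M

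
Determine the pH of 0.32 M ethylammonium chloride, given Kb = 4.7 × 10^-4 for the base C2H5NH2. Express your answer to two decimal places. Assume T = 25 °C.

pH = 5.58

C2H5NH3+ is the conjugate acid of the weak base C2H5NH2.
Ka = Kw/Kb = 1.0×10^-14 / 4.7 × 10^-4 = 2.13 × 10^-11
Ka = [H+]²/(0.32 − [H+]) = 2.13 × 10^-11
Since Ka ≪ C₀, [H+] ≈ √(Ka·C₀) = 2.61 × 10^-6 M.
([H+]/C₀ = 0.00082% < 5%, so the approximation holds.)
pH = −log[H+] = −log(2.61 × 10^-6) = 5.58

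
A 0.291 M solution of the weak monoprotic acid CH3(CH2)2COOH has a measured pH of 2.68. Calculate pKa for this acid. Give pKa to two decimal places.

pKa = 4.82

[H+] = 10^(-2.68) = 2.09 × 10^-3 M
At equilibrium [HA] = 0.291 − 2.09 × 10^-3 = 2.89 × 10^-1 M
Ka = [H+][A-]/[HA] = (2.09 × 10^-3)² / 2.89 × 10^-1 = 1.51 × 10^-5
pKa = -log(1.51 × 10^-5) = 4.82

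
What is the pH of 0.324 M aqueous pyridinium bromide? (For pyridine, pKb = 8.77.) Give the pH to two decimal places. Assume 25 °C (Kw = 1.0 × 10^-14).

pH = 2.86

C5H5NH+ is the conjugate acid of the weak base C5H5N.
Kb = 10^(−8.77) = 1.70 × 10^-9
Ka = Kw/Kb = 1.0×10^-14 / 1.70 × 10^-9 = 5.88 × 10^-6
Ka = x²/(0.324 − x) = 5.88 × 10^-6
Since Ka ≪ C₀, x ≈ √(Ka·C₀) = 1.38 × 10^-3 M.
(x/C₀ = 0.43% < 5%, so the approximation holds.)
pH = −log(1.38 × 10^-3) = 2.86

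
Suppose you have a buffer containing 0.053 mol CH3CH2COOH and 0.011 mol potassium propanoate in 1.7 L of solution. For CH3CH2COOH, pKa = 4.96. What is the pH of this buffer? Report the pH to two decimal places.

Using pH = pKa + log([base]/[acid]) with [base]/[acid] = 0.011/0.053:
pH = 4.96 + (-0.683) = 4.28

pH = 4.28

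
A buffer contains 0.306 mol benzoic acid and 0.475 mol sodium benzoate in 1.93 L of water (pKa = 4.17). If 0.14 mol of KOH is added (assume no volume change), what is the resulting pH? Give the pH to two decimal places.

pH = 4.74

OH- converts C6H5COOH to C6H5COO-: C6H5COOH → 0.166 mol, C6H5COO- → 0.615 mol.
pH = pKa + log([A⁻]/[HA]) = 4.17 + log(0.615/0.166) = 4.17 +0.569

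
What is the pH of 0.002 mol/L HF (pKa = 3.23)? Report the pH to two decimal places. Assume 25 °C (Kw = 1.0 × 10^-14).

HF ⇌ F- + H+
Ka = 10^(−3.23) = 5.89 × 10^-4
Let x = [H+] at equilibrium. Ka = x²/(0.002 − x).
Here C₀/Ka ≈ 3.4, so the small-x approximation fails. Use the quadratic:
x = [−0.000589 + √(0.000589² + 4.71e-06)]/2 = 8.30 × 10^-4 M
pH = −log[H+] = −log(8.30 × 10^-4) = 3.08

pH = 3.08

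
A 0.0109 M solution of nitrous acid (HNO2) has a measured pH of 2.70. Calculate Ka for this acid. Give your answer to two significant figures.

Ka = 4.5 × 10^-4

[H+] = 10^(-2.70) = 2.00 × 10^-3 M
At equilibrium [HA] = 0.0109 − 2.00 × 10^-3 = 8.90 × 10^-3 M
Ka = [H+][A-]/[HA] = (2.00 × 10^-3)² / 8.90 × 10^-3 = 4.5 × 10^-4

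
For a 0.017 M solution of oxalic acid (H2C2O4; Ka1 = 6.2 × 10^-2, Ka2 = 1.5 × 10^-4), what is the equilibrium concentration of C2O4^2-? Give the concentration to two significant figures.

First ionization gives [H+] ≈ [HC2O4-] = 1.39 × 10^-2 M.
Second step: Ka2 = [H+][C2O4^2-]/[HC2O4-] ≈ [C2O4^2-] (since [H+] ≈ [HC2O4-]).
So [C2O4^2-] ≈ Ka2.

1.5 × 10^-4 M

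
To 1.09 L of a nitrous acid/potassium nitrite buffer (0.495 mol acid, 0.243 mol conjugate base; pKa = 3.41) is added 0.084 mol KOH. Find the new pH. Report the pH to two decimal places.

OH- converts HNO2 to NO2-: HNO2 → 0.411 mol, NO2- → 0.327 mol.
pH = pKa + log([A⁻]/[HA]) = 3.41 + log(0.327/0.411) = 3.41 -0.099

pH = 3.31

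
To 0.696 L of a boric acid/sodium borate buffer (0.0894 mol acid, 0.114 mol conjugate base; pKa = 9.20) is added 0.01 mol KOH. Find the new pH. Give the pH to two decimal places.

OH- converts B(OH)3 to B(OH)4-: B(OH)3 → 0.0794 mol, B(OH)4- → 0.124 mol.
pH = pKa + log([A⁻]/[HA]) = 9.20 + log(0.124/0.0794) = 9.20 +0.194

pH = 9.39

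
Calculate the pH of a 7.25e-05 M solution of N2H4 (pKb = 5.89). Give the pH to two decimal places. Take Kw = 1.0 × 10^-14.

pH = 8.96

N2H4 + H2O ⇌ N2H5+ + OH-
Kb = 10^(−5.89) = 1.29 × 10^-6
From the ICE table, Kb = [OH-]²/(7.25e-05 − [OH-]) = 1.29 × 10^-6.
[OH-] is not negligible relative to C₀; solve [OH-]² + 1.29e-06·[OH-] − 9.35e-11 = 0.
[OH-] = (−Kb + √(Kb² + 4·Kb·C₀))/2 = 9.05 × 10^-6 M
pOH = 5.04, so pH = 14.00 − pOH = 8.96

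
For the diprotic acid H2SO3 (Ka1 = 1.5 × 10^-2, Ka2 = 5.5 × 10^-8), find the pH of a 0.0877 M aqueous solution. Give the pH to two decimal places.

Since Ka1 ≫ Ka2, the first ionization dominates [H+].
Ka1 = x²/(0.0877 − x) = 1.5 × 10^-2
Solving the quadratic: x = (−Ka1 + √(Ka1² + 4·Ka1·C₀))/2 = 2.95 × 10^-2 M
pH = −log(2.95 × 10^-2) = 1.53

pH = 1.53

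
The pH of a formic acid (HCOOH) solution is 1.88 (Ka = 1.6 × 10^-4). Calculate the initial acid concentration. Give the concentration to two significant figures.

[H+] = 10^(-1.88) = 1.32 × 10^-2 M = x
Ka = x²/(C₀ − x) ⇒ C₀ = x + x²/Ka
C₀ = 1.32 × 10^-2 + (1.32 × 10^-2)²/(1.6 × 10^-4) = 1.10 M

C₀ = 1.1 M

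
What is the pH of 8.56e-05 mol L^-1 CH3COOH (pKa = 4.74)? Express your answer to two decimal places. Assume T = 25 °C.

pH = 4.50

CH3COOH ⇌ CH3COO- + H+
Ka = 10^(−4.74) = 1.82 × 10^-5
Let x = [H+] at equilibrium. Ka = x²/(8.56e-05 − x).
Here C₀/Ka ≈ 4.7, so the small-x approximation fails. Use the quadratic:
x = (−Ka + √(Ka² + 4·Ka·C₀))/2 = 3.14 × 10^-5 M
pH = −log[H+] = −log(3.14 × 10^-5) = 4.50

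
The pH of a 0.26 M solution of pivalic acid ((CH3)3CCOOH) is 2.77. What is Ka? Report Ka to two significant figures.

[H+] = 10^(-2.77) = 1.70 × 10^-3 M
At equilibrium [HA] = 0.26 − 1.70 × 10^-3 = 2.58 × 10^-1 M
Ka = [H+][A-]/[HA] = (1.70 × 10^-3)² / 2.58 × 10^-1 = 1.1 × 10^-5

Ka = 1.1 × 10^-5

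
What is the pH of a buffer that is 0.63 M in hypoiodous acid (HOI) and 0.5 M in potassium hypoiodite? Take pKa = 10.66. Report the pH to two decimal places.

pH = 10.56

Henderson–Hasselbalch: pH = pKa + log([OI-]/[HOI]) = 10.66 + log(0.5/0.63)
pH = 10.66 + (-0.100) = 10.56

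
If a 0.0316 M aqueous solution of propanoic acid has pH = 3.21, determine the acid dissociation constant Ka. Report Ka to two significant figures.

[H+] = 10^(-3.21) = 6.17 × 10^-4 M
At equilibrium [HA] = 0.0316 − 6.17 × 10^-4 = 3.10 × 10^-2 M
Ka = [H+][A-]/[HA] = (6.17 × 10^-4)² / 3.10 × 10^-2 = 1.2 × 10^-5

Ka = 1.2 × 10^-5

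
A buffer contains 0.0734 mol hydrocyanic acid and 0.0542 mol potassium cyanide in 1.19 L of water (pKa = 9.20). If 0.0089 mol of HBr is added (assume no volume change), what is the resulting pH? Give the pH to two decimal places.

After neutralization: n(HCN) = 0.0823 mol, n(CN-) = 0.0453 mol.
pH = pKa + log([A⁻]/[HA]) = 9.20 + log(0.0453/0.0823) = 9.20 -0.259

pH = 8.94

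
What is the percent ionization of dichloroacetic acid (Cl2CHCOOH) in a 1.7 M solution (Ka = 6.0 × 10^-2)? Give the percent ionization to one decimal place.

17.1%

Cl2CHCOOH ⇌ Cl2CHCOO- + H+; let x = [H+] at equilibrium.
Ka = x²/(C₀ − x); solving the quadratic gives x = 2.91 × 10^-1 M.
Fraction ionized = 2.91 × 10^-1 / 1.7 = 0.1712 → 17.1%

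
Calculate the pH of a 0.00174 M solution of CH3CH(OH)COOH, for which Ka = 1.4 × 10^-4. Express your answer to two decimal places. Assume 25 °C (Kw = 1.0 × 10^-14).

pH = 3.37

CH3CH(OH)COOH ⇌ CH3CH(OH)COO- + H+
From the ICE table, Ka = [H+]²/(0.00174 − [H+]) = 1.4 × 10^-4.
[H+] is not negligible relative to C₀; solve [H+]² + 0.00014·[H+] − 2.44e-07 = 0.
[H+] = (−Ka + √(Ka² + 4·Ka·C₀))/2 = 4.28 × 10^-4 M
pH = −log(4.28 × 10^-4) = 3.37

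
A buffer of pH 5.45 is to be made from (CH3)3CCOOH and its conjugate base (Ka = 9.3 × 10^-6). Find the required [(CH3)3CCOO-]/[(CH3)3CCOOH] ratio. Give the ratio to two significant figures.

pKa = -log(9.3 × 10^-6) = 5.032
pH = pKa + log(r) ⇒ log(r) = 5.45 − 5.032 = +0.418
r = [(CH3)3CCOO-]/[(CH3)3CCOOH] = 10^(+0.418) = 2.62

ratio = 2.6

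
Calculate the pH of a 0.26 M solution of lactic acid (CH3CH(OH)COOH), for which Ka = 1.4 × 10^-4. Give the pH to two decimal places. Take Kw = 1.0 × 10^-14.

pH = 2.22

CH3CH(OH)COOH ⇌ CH3CH(OH)COO- + H+
Let x = [H+] at equilibrium. Ka = x²/(0.26 − x).
Neglecting x in the denominator: x = √(1.4 × 10^-4 × 0.26) = 6.03 × 10^-3 M
pH = −log(6.03 × 10^-3) = 2.22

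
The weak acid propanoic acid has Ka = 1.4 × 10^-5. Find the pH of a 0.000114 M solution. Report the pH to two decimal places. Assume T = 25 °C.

pH = 4.47

CH3CH2COOH ⇌ CH3CH2COO- + H+
From the ICE table, Ka = [H+]²/(0.000114 − [H+]) = 1.4 × 10^-5.
The 5% rule fails; solving [H+]² + Ka·[H+] − Ka·C₀ = 0 exactly:
[H+] = (−Ka + √(Ka² + 4·Ka·C₀))/2 = 3.36 × 10^-5 M
pH = −log(3.36 × 10^-5) = 4.47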